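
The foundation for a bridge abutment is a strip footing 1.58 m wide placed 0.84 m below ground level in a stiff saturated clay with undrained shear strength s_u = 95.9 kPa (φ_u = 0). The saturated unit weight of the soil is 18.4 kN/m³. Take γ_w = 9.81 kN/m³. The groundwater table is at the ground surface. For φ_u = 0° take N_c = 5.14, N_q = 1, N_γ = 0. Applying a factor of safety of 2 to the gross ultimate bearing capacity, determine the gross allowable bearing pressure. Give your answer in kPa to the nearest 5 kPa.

Water table at ground surface, so effective unit weight γ' = 18.4 − 9.81 = 8.59 kN/m³ is used throughout; overburden q = 8.59 × 0.84 = 7.2156 kPa.
Cohesion term c·N_c = 95.9 × 5.14 = 492.93 kPa; surcharge term q·N_q = 7.2156 × 1 = 7.2156 kPa.
q_ult = 492.93 + 7.2156 = 500.14 kPa.
q_all = q_ult / FS = 500.14 / 2 = 250.07 kPa.

q_all ≈ 250 kPa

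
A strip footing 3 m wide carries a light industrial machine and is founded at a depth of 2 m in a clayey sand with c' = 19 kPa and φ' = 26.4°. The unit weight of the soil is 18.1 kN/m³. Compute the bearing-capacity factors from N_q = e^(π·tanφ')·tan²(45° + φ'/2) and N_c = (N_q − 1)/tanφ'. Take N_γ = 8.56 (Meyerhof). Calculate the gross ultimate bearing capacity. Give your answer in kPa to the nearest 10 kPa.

q_ult ≈ 1120 kPa

tan26.4° = 0.4964, so N_q = e^(π×0.4964)·tan²(58.2°) = 4.756 × 2.601 = 12.37.
N_c = (12.37 − 1)/tan26.4° = 22.91.
q = γ·D_f = 18.1 × 2 = 36.2 kPa.
c·N_c = 19 × 22.91 = 435.29 kPa
q·N_q = 36.2 × 12.373 = 447.89 kPa
0.5·γ·B·N_γ = 0.5 × 18.1 × 3 × 8.56 = 232.4 kPa
q_ult = 435.29 + 447.89 + 232.4 = 1115.6 kPa.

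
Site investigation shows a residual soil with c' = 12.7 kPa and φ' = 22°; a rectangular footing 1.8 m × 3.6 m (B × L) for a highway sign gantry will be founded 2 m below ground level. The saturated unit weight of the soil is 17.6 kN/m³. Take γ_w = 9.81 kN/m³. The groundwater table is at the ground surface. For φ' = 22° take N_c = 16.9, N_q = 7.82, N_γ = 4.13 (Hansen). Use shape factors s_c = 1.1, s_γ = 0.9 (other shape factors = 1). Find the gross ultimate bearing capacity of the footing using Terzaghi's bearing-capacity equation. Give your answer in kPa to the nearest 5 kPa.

With the water table at the surface the whole profile is submerged: γ' = 17.6 − 9.81 = 7.79 kN/m³, so q = γ'·D_f = 15.58 kPa; the same γ' applies in the ½γBN_γ term.
q_ult = c·N_c·s_c + q·N_q + 0.5·γ·B·N_γ·s_γ
     = 12.7 × 16.9 × 1.1 + 15.58 × 7.82 + 0.5 × 7.79 × 1.8 × 4.13 × 0.9
     = 236.09 + 121.84 + 26.06 = 383.99 kPa.

q_ult ≈ 385 kPa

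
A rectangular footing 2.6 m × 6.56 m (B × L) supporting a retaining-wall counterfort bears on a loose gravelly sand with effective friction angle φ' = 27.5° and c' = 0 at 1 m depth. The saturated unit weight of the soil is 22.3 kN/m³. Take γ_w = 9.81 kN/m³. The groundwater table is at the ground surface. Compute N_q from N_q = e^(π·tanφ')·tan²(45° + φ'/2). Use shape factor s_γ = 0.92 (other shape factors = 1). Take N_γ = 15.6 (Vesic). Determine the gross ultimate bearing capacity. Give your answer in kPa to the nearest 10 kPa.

q_ult ≈ 410 kPa

tan27.5° = 0.5206, so N_q = e^(π×0.5206)·tan²(58.75°) = 5.132 × 2.716 = 13.94.
Water table at ground surface, so effective unit weight γ' = 22.3 − 9.81 = 12.49 kN/m³ is used throughout; overburden q = 12.49 × 1 = 12.49 kPa; the same γ' applies in the ½γBN_γ term.
Surcharge term q·N_q = 12.49 × 13.936 = 174.06 kPa; self-weight term 0.5·γ·B·N_γ·s_γ = 0.5 × 12.49 × 2.6 × 15.6 × 0.92 = 233.03 kPa.
q_ult = 174.06 + 233.03 = 407.09 kPa.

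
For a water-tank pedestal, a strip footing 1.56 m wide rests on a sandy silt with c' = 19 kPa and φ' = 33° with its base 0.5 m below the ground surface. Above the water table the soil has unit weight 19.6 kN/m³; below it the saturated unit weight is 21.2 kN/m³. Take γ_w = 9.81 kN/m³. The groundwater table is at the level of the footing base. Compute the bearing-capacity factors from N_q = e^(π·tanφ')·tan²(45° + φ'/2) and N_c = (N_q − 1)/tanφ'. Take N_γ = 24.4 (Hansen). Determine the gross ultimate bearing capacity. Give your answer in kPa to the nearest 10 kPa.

q_ult ≈ 1210 kPa

tan33° = 0.6494, so N_q = e^(π×0.6494)·tan²(61.5°) = 7.692 × 3.392 = 26.09.
N_c = (26.09 − 1)/tan33° = 38.64.
q = γ·D_f = 19.6 × 0.5 = 9.8 kPa.
For the ½γBN_γ term take γ' = 21.2 − 9.81 = 11.39 kN/m³ (soil below base is submerged).
c·N_c = 19 × 38.638 = 734.13 kPa
q·N_q = 9.8 × 26.092 = 255.7 kPa
0.5·γ·B·N_γ = 0.5 × 11.39 × 1.56 × 24.4 = 216.77 kPa
q_ult = 734.13 + 255.7 + 216.77 = 1206.6 kPa.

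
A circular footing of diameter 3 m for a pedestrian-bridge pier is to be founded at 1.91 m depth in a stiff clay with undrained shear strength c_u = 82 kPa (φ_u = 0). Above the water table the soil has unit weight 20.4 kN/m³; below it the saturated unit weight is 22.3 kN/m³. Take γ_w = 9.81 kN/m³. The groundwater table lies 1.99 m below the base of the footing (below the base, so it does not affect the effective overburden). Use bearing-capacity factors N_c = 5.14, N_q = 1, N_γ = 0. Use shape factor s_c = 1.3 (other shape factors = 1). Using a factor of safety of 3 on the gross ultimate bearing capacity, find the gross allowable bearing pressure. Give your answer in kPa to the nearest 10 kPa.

q = γ·D_f = 20.4 × 1.91 = 38.964 kPa.
c·N_c·s_c = 82 × 5.14 × 1.3 = 547.92 kPa
q·N_q = 38.964 × 1 = 38.964 kPa
q_ult = 547.92 + 38.964 = 586.89 kPa.
q_all = 586.89 / 3 = 195.63 kPa.

q_all ≈ 200 kPa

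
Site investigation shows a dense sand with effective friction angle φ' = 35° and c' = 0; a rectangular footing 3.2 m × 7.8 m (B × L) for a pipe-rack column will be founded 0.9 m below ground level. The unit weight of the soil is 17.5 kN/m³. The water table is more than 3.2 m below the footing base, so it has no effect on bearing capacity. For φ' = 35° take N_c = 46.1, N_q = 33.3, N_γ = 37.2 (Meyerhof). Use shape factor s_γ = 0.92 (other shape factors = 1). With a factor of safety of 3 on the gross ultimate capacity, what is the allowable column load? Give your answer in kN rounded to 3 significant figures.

Effective surcharge at the founding depth q = γ·D_f = 17.5 × 0.9 = 15.75 kPa.
q_ult = q·N_q + 0.5·γ·B·N_γ·s_γ
     = 15.75 × 33.3 + 0.5 × 17.5 × 3.2 × 37.2 × 0.92
     = 524.47 + 958.27 = 1482.7 kPa.
Gross allowable pressure q_all = 1482.7 / 3 = 494.25 kPa.
Footing area = 24.96 m², so allowable column load = 494.25 × 24.96 = 12336 kN.

P_all ≈ 12300 kN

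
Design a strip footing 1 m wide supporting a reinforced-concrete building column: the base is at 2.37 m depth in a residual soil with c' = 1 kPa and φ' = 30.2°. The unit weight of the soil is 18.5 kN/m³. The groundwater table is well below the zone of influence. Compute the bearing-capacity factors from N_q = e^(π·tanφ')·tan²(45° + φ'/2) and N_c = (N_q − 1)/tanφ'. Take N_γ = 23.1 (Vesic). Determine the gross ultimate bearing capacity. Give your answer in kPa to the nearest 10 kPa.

tan30.2° = 0.582, so N_q = e^(π×0.582)·tan²(60.1°) = 6.224 × 3.024 = 18.82.
N_c = (18.82 − 1)/tan30.2° = 30.62.
Effective surcharge at the founding depth q = γ·D_f = 18.5 × 2.37 = 43.845 kPa.
q_ult = c·N_c + q·N_q + 0.5·γ·B·N_γ
     = 1 × 30.625 + 43.845 × 18.824 + 0.5 × 18.5 × 1 × 23.1
     = 30.625 + 825.34 + 213.68 = 1069.6 kPa.

q_ult ≈ 1070 kPa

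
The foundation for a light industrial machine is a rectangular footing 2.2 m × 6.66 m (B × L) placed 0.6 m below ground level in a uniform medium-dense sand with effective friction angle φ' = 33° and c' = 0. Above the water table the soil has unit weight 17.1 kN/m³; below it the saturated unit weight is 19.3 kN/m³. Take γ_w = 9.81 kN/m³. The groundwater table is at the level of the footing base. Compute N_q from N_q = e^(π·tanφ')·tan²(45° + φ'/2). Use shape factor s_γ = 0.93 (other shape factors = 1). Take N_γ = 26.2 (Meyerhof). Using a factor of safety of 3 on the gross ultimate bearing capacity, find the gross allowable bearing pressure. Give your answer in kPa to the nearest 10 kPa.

q_all ≈ 170 kPa

N_q = e^(π·tan33°)·tan²(61.5°) = 26.09.
Overburden at base level: q = 17.1 × 0.6 = 10.26 kPa.
Below the base the soil is submerged, so the ½γBN_γ term uses γ' = 19.3 − 9.81 = 9.49 kN/m³.
Surcharge term q·N_q = 10.26 × 26.092 = 267.7 kPa; self-weight term 0.5·γ·B·N_γ·s_γ = 0.5 × 9.49 × 2.2 × 26.2 × 0.93 = 254.36 kPa.
q_ult = 267.7 + 254.36 = 522.06 kPa.
q_all = 522.06 / 3 = 174.02 kPa.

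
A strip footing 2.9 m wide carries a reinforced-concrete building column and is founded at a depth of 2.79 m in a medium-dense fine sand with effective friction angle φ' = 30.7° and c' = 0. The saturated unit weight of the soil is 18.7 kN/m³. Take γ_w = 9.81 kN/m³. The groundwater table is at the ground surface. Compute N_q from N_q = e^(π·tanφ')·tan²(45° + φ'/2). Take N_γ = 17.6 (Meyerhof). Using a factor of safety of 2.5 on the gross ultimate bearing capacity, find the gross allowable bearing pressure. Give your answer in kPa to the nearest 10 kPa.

N_q = e^(π·tan30.7°)·tan²(60.35°) = 19.93.
Water table at ground surface, so effective unit weight γ' = 18.7 − 9.81 = 8.89 kN/m³ is used throughout; overburden q = 8.89 × 2.79 = 24.803 kPa; the same γ' applies in the ½γBN_γ term.
Surcharge term q·N_q = 24.803 × 19.931 = 494.35 kPa; self-weight term 0.5·γ·B·N_γ = 0.5 × 8.89 × 2.9 × 17.6 = 226.87 kPa.
q_ult = 494.35 + 226.87 = 721.22 kPa.
q_all = 721.22 / 2.5 = 288.49 kPa.

q_all ≈ 290 kPa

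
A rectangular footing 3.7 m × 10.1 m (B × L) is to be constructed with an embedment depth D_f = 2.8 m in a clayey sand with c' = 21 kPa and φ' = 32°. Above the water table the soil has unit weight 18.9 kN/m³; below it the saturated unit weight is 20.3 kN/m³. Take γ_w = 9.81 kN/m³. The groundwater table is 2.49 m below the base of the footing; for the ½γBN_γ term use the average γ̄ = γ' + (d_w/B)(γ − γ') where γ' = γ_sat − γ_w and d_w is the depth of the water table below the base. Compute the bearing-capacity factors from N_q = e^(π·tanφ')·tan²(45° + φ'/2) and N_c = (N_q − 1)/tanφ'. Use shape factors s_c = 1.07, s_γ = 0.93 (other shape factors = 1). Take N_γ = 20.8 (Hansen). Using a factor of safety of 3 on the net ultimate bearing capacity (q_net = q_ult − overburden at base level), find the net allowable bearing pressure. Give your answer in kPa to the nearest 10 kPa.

N_q = e^(π·tan32°)·tan²(61°) = 23.18; N_c = (N_q − 1)/tanφ' = 35.49.
Effective surcharge at the founding depth q = γ·D_f = 18.9 × 2.8 = 52.92 kPa.
With d_w = 2.49 m < B, γ̄ = 10.49 + (2.49/3.7) × (18.9 − 10.49) = 16.15 kN/m³.
q_ult = c·N_c·s_c + q·N_q + 0.5·γ·B·N_γ·s_γ
     = 21 × 35.49 × 1.07 + 52.92 × 23.177 + 0.5 × 16.15 × 3.7 × 20.8 × 0.93
     = 797.47 + 1226.5 + 577.94 = 2601.9 kPa.
q_net = 2601.9 − 52.92 = 2549 kPa.
q_all(net) = 2549 / 3 = 849.67 kPa.

q_all(net) ≈ 850 kPa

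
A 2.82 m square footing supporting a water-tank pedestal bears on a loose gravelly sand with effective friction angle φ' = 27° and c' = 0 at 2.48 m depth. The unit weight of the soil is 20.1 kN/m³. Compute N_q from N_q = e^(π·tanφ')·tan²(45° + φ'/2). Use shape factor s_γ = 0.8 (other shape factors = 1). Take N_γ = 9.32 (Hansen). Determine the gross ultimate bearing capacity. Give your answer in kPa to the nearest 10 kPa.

tan27° = 0.5095, so N_q = e^(π×0.5095)·tan²(58.5°) = 4.957 × 2.663 = 13.2.
Overburden at base level: q = 20.1 × 2.48 = 49.848 kPa.
Surcharge term q·N_q = 49.848 × 13.199 = 657.95 kPa; self-weight term 0.5·γ·B·N_γ·s_γ = 0.5 × 20.1 × 2.82 × 9.32 × 0.8 = 211.31 kPa.
q_ult = 657.95 + 211.31 = 869.26 kPa.

q_ult ≈ 870 kPa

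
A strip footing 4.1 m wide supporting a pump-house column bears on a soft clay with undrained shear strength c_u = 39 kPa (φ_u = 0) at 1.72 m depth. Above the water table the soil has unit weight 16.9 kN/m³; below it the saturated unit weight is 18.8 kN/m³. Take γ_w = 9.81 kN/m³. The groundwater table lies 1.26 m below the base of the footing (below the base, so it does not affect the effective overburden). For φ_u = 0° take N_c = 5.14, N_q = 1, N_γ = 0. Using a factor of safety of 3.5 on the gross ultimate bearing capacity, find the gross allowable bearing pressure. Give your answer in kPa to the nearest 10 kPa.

q_all ≈ 70 kPa

q = γ·D_f = 16.9 × 1.72 = 29.068 kPa.
c·N_c = 39 × 5.14 = 200.46 kPa
q·N_q = 29.068 × 1 = 29.068 kPa
q_ult = 200.46 + 29.068 = 229.53 kPa.
q_all = 229.53 / 3.5 = 65.579 kPa.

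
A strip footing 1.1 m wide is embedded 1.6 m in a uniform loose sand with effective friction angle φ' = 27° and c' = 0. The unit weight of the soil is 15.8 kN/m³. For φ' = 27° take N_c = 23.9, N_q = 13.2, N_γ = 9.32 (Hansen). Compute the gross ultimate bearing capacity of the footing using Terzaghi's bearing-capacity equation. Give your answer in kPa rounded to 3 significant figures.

q_ult ≈ 415 kPa

Overburden at base level: q = 15.8 × 1.6 = 25.28 kPa.
Surcharge term q·N_q = 25.28 × 13.2 = 333.7 kPa; self-weight term 0.5·γ·B·N_γ = 0.5 × 15.8 × 1.1 × 9.32 = 80.991 kPa.
q_ult = 333.7 + 80.991 = 414.69 kPa.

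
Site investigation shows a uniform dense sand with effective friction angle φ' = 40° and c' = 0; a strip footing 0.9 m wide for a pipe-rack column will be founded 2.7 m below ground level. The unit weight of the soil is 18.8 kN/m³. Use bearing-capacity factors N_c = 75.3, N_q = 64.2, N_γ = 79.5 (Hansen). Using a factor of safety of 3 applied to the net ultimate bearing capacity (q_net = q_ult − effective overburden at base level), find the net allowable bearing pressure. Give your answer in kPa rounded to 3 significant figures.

q = γ·D_f = 18.8 × 2.7 = 50.76 kPa.
q·N_q = 50.76 × 64.2 = 3258.8 kPa
0.5·γ·B·N_γ = 0.5 × 18.8 × 0.9 × 79.5 = 672.57 kPa
q_ult = 3258.8 + 672.57 = 3931.4 kPa.
Net ultimate: q_net = 3931.4 − 50.76 = 3880.6 kPa.
q_all(net) = 3880.6 / 3 = 1293.5 kPa.

q_all(net) ≈ 1290 kPa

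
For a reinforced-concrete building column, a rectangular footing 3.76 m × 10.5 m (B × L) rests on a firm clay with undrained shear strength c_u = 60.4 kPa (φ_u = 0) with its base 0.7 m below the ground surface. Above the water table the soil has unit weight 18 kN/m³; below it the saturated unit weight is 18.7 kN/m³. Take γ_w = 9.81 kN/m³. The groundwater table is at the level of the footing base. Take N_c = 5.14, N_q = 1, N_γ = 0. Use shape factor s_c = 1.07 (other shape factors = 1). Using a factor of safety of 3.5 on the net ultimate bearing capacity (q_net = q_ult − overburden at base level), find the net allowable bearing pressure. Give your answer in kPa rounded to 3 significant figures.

q_all(net) ≈ 94.9 kPa

q = γ·D_f = 18 × 0.7 = 12.6 kPa.
c·N_c·s_c = 60.4 × 5.14 × 1.07 = 332.19 kPa
q·N_q = 12.6 × 1 = 12.6 kPa
q_ult = 332.19 + 12.6 = 344.79 kPa.
q_net = 344.79 − 12.6 = 332.19 kPa.
q_all(net) = 332.19 / 3.5 = 94.911 kPa.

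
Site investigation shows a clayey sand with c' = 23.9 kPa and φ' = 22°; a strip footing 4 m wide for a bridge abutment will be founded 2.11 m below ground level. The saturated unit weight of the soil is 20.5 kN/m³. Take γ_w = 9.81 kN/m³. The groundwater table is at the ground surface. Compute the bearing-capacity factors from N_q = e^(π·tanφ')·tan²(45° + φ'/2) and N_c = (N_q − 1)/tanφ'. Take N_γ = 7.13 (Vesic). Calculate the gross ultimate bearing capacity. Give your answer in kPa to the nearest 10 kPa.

q_ult ≈ 730 kPa

tan22° = 0.404, so N_q = e^(π×0.404)·tan²(56°) = 3.558 × 2.198 = 7.82.
N_c = (7.82 − 1)/tan22° = 16.88.
γ' = 20.5 − 9.81 = 10.69 kN/m³ (submerged throughout). q = 10.69 × 2.11 = 22.556 kPa; the same γ' applies in the ½γBN_γ term.
c·N_c = 23.9 × 16.883 = 403.5 kPa
q·N_q = 22.556 × 7.8211 = 176.41 kPa
0.5·γ·B·N_γ = 0.5 × 10.69 × 4 × 7.13 = 152.44 kPa
q_ult = 403.5 + 176.41 + 152.44 = 732.35 kPa.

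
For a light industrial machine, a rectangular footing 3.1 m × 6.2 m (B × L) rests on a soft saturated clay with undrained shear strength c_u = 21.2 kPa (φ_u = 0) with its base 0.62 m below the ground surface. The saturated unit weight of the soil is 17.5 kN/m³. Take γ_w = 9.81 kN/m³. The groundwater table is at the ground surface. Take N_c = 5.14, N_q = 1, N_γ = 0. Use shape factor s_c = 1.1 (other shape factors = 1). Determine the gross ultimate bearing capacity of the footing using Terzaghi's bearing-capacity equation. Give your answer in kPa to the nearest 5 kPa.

q_ult ≈ 125 kPa

γ' = 17.5 − 9.81 = 7.69 kN/m³ (submerged throughout). q = 7.69 × 0.62 = 4.7678 kPa.
c·N_c·s_c = 21.2 × 5.14 × 1.1 = 119.86 kPa
q·N_q = 4.7678 × 1 = 4.7678 kPa
q_ult = 119.86 + 4.7678 = 124.63 kPa.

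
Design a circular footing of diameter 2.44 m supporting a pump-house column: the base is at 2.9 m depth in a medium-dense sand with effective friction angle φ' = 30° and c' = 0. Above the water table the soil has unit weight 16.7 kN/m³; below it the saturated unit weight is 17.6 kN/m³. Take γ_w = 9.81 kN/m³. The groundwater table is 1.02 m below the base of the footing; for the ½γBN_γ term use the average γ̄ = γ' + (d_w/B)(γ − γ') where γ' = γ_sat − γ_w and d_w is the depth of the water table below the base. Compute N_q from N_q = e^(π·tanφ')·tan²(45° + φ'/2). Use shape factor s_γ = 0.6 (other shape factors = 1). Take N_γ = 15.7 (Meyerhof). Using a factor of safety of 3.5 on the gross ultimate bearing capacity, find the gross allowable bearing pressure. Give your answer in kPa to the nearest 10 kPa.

N_q = e^(π·tan30°)·tan²(60°) = 18.4.
Effective surcharge at the founding depth q = γ·D_f = 16.7 × 2.9 = 48.43 kPa.
With d_w = 1.02 m < B, γ̄ = 7.79 + (1.02/2.44) × (16.7 − 7.79) = 11.515 kN/m³.
q_ult = q·N_q + 0.5·γ·B·N_γ·s_γ
     = 48.43 × 18.401 + 0.5 × 11.515 × 2.44 × 15.7 × 0.6
     = 891.17 + 132.33 = 1023.5 kPa.
q_all = 1023.5 / 3.5 = 292.43 kPa.

q_all ≈ 290 kPa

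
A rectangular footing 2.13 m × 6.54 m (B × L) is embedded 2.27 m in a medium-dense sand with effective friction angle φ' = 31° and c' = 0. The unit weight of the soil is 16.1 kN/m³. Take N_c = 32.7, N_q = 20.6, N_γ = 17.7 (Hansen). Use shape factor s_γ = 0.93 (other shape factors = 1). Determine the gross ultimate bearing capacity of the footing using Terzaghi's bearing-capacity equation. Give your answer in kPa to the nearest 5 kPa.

q_ult ≈ 1035 kPa

Effective surcharge at the founding depth q = γ·D_f = 16.1 × 2.27 = 36.547 kPa.
q_ult = q·N_q + 0.5·γ·B·N_γ·s_γ
     = 36.547 × 20.6 + 0.5 × 16.1 × 2.13 × 17.7 × 0.93
     = 752.87 + 282.25 = 1035.1 kPa.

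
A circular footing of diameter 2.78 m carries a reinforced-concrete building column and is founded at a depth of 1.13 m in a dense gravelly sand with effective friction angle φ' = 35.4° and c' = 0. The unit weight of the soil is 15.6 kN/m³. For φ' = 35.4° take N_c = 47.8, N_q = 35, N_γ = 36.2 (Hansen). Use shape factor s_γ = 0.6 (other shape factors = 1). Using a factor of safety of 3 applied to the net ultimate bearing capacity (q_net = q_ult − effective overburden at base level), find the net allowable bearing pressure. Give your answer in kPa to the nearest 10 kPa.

q_all(net) ≈ 360 kPa

Overburden at base level: q = 15.6 × 1.13 = 17.628 kPa.
Surcharge term q·N_q = 17.628 × 35 = 616.98 kPa; self-weight term 0.5·γ·B·N_γ·s_γ = 0.5 × 15.6 × 2.78 × 36.2 × 0.6 = 470.98 kPa.
q_ult = 616.98 + 470.98 = 1088 kPa.
Net ultimate: q_net = 1088 − 17.628 = 1070.3 kPa.
q_all(net) = 1070.3 / 3 = 356.78 kPa.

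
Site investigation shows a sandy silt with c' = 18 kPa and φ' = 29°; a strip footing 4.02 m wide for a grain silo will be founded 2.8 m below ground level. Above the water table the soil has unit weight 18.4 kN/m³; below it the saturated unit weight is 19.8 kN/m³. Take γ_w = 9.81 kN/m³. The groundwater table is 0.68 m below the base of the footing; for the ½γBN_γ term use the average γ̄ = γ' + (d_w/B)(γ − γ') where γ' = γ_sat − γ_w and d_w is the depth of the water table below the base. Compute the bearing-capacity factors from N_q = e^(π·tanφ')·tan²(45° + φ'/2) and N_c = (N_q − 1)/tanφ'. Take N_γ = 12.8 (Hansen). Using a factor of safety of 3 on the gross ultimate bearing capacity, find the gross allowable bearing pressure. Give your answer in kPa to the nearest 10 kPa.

N_q = e^(π·tan29°)·tan²(59.5°) = 16.44; N_c = (N_q − 1)/tanφ' = 27.86.
q = γ·D_f = 18.4 × 2.8 = 51.52 kPa.
γ' = 9.99 kN/m³; averaging over the depth B below the base, γ̄ = γ' + (d_w/B)(γ − γ') = 11.413 kN/m³.
c·N_c = 18 × 27.86 = 501.49 kPa
q·N_q = 51.52 × 16.443 = 847.16 kPa
0.5·γ·B·N_γ = 0.5 × 11.413 × 4.02 × 12.8 = 293.62 kPa
q_ult = 501.49 + 847.16 + 293.62 = 1642.3 kPa.
q_all = 1642.3 / 3 = 547.42 kPa.

q_all ≈ 550 kPa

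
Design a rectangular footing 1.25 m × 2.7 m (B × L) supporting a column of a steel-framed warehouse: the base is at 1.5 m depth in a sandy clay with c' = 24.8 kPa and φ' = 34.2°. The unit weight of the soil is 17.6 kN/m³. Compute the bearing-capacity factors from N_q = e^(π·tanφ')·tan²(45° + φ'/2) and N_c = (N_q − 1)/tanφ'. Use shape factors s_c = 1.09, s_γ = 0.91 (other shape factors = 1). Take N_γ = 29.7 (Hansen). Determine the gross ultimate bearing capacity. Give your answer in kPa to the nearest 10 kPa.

q_ult ≈ 2250 kPa

tan34.2° = 0.6796, so N_q = e^(π×0.6796)·tan²(62.1°) = 8.457 × 3.567 = 30.17.
N_c = (30.17 − 1)/tan34.2° = 42.92.
Overburden at base level: q = 17.6 × 1.5 = 26.4 kPa.
Cohesion term c·N_c·s_c = 24.8 × 42.919 × 1.09 = 1160.2 kPa; surcharge term q·N_q = 26.4 × 30.168 = 796.43 kPa; self-weight term 0.5·γ·B·N_γ·s_γ = 0.5 × 17.6 × 1.25 × 29.7 × 0.91 = 297.3 kPa.
q_ult = 1160.2 + 796.43 + 297.3 = 2253.9 kPa.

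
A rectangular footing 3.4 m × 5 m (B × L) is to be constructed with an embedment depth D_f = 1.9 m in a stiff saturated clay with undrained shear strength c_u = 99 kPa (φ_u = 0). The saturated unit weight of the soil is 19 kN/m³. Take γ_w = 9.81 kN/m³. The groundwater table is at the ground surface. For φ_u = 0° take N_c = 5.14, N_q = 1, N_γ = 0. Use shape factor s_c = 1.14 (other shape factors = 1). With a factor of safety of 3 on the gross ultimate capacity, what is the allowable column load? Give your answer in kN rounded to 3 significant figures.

P_all ≈ 3390 kN

With the water table at the surface the whole profile is submerged: γ' = 19 − 9.81 = 9.19 kN/m³, so q = γ'·D_f = 17.461 kPa.
q_ult = c·N_c·s_c + q·N_q
     = 99 × 5.14 × 1.14 + 17.461 × 1
     = 580.1 + 17.461 = 597.56 kPa.
Gross allowable pressure q_all = 597.56 / 3 = 199.19 kPa.
Footing area = 17 m², so allowable column load = 199.19 × 17 = 3386.2 kN.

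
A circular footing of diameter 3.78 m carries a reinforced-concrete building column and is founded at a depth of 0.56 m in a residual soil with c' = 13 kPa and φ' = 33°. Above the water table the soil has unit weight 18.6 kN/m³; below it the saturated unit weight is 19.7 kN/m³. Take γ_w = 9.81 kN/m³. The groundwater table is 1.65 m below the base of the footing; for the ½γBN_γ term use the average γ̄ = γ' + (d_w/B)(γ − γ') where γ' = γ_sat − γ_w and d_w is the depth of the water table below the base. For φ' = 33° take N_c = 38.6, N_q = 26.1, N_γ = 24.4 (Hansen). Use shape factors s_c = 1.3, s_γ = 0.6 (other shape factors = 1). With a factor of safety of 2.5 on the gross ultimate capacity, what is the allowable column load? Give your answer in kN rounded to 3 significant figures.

q = γ·D_f = 18.6 × 0.56 = 10.416 kPa.
γ' = 9.89 kN/m³; averaging over the depth B below the base, γ̄ = γ' + (d_w/B)(γ − γ') = 13.692 kN/m³.
c·N_c·s_c = 13 × 38.6 × 1.3 = 652.34 kPa
q·N_q = 10.416 × 26.1 = 271.86 kPa
0.5·γ·B·N_γ·s_γ = 0.5 × 13.692 × 3.78 × 24.4 × 0.6 = 378.85 kPa
q_ult = 652.34 + 271.86 + 378.85 = 1303 kPa.
Gross allowable pressure q_all = 1303 / 2.5 = 521.22 kPa.
Footing area = 11.2221 m², so allowable column load = 521.22 × 11.2221 = 5849.2 kN.

P_all ≈ 5850 kN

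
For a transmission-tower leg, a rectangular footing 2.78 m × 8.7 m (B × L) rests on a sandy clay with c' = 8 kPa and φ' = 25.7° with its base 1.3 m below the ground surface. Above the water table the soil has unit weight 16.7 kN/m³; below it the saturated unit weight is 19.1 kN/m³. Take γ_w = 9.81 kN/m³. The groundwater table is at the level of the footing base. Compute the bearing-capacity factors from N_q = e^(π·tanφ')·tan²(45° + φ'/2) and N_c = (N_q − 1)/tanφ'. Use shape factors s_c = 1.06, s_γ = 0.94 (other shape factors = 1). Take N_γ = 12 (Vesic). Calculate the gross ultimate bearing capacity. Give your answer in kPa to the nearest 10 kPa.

tan25.7° = 0.4813, so N_q = e^(π×0.4813)·tan²(57.85°) = 4.536 × 2.531 = 11.48.
N_c = (11.48 − 1)/tan25.7° = 21.78.
Effective surcharge at the founding depth q = γ·D_f = 16.7 × 1.3 = 21.71 kPa.
The water table coincides with the base, so in the self-weight term γ → γ' = 9.29 kN/m³.
q_ult = c·N_c·s_c + q·N_q + 0.5·γ·B·N_γ·s_γ
     = 8 × 21.779 × 1.06 + 21.71 × 11.481 + 0.5 × 9.29 × 2.78 × 12 × 0.94
     = 184.69 + 249.26 + 145.66 = 579.61 kPa.

q_ult ≈ 580 kPa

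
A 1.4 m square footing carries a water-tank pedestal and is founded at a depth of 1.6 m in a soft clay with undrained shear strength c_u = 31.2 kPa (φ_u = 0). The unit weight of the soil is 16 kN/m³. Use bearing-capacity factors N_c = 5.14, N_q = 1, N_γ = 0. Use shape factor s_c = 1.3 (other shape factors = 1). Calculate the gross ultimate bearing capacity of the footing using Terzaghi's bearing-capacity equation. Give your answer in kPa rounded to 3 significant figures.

Overburden at base level: q = 16 × 1.6 = 25.6 kPa.
Cohesion term c·N_c·s_c = 31.2 × 5.14 × 1.3 = 208.48 kPa; surcharge term q·N_q = 25.6 × 1 = 25.6 kPa.
q_ult = 208.48 + 25.6 = 234.08 kPa.

q_ult ≈ 234 kPa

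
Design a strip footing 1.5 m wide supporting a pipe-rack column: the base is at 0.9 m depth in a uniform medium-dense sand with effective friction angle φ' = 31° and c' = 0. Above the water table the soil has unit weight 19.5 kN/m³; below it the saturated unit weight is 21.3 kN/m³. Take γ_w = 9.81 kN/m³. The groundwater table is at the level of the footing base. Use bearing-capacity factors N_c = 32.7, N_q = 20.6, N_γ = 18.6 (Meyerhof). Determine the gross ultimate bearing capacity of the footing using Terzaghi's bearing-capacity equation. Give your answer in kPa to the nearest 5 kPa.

Effective surcharge at the founding depth q = γ·D_f = 19.5 × 0.9 = 17.55 kPa.
The water table coincides with the base, so in the self-weight term γ → γ' = 11.49 kN/m³.
q_ult = q·N_q + 0.5·γ·B·N_γ
     = 17.55 × 20.6 + 0.5 × 11.49 × 1.5 × 18.6
     = 361.53 + 160.29 = 521.82 kPa.

q_ult ≈ 520 kPa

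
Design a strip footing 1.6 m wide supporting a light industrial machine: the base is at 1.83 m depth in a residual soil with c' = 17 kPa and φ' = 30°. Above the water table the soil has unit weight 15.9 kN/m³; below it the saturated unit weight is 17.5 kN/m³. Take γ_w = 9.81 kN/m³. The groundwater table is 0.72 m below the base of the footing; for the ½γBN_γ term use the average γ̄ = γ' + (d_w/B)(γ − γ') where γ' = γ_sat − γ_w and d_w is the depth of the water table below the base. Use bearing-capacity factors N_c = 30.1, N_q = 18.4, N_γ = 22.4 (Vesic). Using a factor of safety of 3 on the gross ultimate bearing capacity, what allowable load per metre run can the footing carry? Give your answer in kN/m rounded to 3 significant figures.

≈ 667 kN/m

q = γ·D_f = 15.9 × 1.83 = 29.097 kPa.
γ' = 7.69 kN/m³; averaging over the depth B below the base, γ̄ = γ' + (d_w/B)(γ − γ') = 11.384 kN/m³.
c·N_c = 17 × 30.1 = 511.7 kPa
q·N_q = 29.097 × 18.4 = 535.38 kPa
0.5·γ·B·N_γ = 0.5 × 11.384 × 1.6 × 22.4 = 204.01 kPa
q_ult = 511.7 + 535.38 + 204.01 = 1251.1 kPa.
Gross allowable pressure q_all = 1251.1 / 3 = 417.03 kPa.
Allowable wall load = q_all × B = 417.03 × 1.6 = 667.25 kN per metre run.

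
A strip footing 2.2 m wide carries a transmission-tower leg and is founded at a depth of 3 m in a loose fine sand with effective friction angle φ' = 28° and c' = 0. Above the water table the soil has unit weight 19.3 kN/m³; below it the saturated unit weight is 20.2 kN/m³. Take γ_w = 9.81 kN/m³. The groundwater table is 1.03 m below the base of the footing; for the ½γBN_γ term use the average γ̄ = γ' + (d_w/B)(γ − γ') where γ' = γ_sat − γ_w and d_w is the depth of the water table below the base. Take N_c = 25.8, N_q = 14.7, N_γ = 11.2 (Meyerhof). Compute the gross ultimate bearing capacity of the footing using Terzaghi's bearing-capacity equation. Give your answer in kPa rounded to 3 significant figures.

q_ult ≈ 1030 kPa

q = γ·D_f = 19.3 × 3 = 57.9 kPa.
γ' = 10.39 kN/m³; averaging over the depth B below the base, γ̄ = γ' + (d_w/B)(γ − γ') = 14.561 kN/m³.
q·N_q = 57.9 × 14.7 = 851.13 kPa
0.5·γ·B·N_γ = 0.5 × 14.561 × 2.2 × 11.2 = 179.4 kPa
q_ult = 851.13 + 179.4 = 1030.5 kPa.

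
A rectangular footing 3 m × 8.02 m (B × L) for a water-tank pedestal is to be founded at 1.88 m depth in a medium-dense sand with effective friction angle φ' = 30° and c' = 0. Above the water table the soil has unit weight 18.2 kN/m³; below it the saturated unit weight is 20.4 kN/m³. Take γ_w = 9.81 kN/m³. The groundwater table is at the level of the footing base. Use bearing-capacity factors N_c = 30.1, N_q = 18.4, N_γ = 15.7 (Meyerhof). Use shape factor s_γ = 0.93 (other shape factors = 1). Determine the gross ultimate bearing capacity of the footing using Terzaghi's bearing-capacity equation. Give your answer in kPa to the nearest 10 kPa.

q_ult ≈ 860 kPa

Effective surcharge at the founding depth q = γ·D_f = 18.2 × 1.88 = 34.216 kPa.
The water table coincides with the base, so in the self-weight term γ → γ' = 10.59 kN/m³.
q_ult = q·N_q + 0.5·γ·B·N_γ·s_γ
     = 34.216 × 18.4 + 0.5 × 10.59 × 3 × 15.7 × 0.93
     = 629.57 + 231.94 = 861.51 kPa.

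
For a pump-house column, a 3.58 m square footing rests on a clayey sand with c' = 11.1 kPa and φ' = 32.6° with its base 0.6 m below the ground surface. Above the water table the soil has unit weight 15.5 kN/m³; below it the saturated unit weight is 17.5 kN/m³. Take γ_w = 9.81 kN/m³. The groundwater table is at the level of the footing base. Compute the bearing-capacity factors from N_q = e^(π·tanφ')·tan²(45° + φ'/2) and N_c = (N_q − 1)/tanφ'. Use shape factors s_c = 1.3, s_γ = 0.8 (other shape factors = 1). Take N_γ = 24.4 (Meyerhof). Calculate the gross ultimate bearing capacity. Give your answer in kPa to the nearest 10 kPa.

q_ult ≈ 1040 kPa

tan32.6° = 0.6395, so N_q = e^(π×0.6395)·tan²(61.3°) = 7.457 × 3.336 = 24.88.
N_c = (24.88 − 1)/tan32.6° = 37.34.
q = γ·D_f = 15.5 × 0.6 = 9.3 kPa.
For the ½γBN_γ term take γ' = 17.5 − 9.81 = 7.69 kN/m³ (soil below base is submerged).
c·N_c·s_c = 11.1 × 37.337 × 1.3 = 538.77 kPa
q·N_q = 9.3 × 24.878 = 231.36 kPa
0.5·γ·B·N_γ·s_γ = 0.5 × 7.69 × 3.58 × 24.4 × 0.8 = 268.69 kPa
q_ult = 538.77 + 231.36 + 268.69 = 1038.8 kPa.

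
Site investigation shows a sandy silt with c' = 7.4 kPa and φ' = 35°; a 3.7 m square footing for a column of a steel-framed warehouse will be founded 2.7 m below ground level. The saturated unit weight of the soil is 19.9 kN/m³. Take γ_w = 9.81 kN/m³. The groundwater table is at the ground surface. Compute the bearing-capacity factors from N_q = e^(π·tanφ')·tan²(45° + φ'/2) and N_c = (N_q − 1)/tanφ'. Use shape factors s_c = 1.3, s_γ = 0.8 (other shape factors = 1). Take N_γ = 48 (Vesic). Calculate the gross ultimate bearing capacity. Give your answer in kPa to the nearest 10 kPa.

tan35° = 0.7002, so N_q = e^(π×0.7002)·tan²(62.5°) = 9.023 × 3.69 = 33.3.
N_c = (33.3 − 1)/tan35° = 46.12.
γ' = 19.9 − 9.81 = 10.09 kN/m³ (submerged throughout). q = 10.09 × 2.7 = 27.243 kPa; the same γ' applies in the ½γBN_γ term.
c·N_c·s_c = 7.4 × 46.124 × 1.3 = 443.71 kPa
q·N_q = 27.243 × 33.296 = 907.09 kPa
0.5·γ·B·N_γ·s_γ = 0.5 × 10.09 × 3.7 × 48 × 0.8 = 716.79 kPa
q_ult = 443.71 + 907.09 + 716.79 = 2067.6 kPa.

q_ult ≈ 2070 kPa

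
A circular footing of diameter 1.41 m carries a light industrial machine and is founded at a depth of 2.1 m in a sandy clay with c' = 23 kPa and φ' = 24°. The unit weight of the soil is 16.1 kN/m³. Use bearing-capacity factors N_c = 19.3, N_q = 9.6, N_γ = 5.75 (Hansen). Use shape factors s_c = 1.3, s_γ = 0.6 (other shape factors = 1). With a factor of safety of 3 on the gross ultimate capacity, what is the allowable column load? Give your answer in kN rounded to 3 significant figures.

Effective surcharge at the founding depth q = γ·D_f = 16.1 × 2.1 = 33.81 kPa.
q_ult = c·N_c·s_c + q·N_q + 0.5·γ·B·N_γ·s_γ
     = 23 × 19.3 × 1.3 + 33.81 × 9.6 + 0.5 × 16.1 × 1.41 × 5.75 × 0.6
     = 577.07 + 324.58 + 39.159 = 940.81 kPa.
Gross allowable pressure q_all = 940.81 / 3 = 313.6 kPa.
Footing area = 1.5615 m², so allowable column load = 313.6 × 1.5615 = 489.69 kN.

P_all ≈ 490 kN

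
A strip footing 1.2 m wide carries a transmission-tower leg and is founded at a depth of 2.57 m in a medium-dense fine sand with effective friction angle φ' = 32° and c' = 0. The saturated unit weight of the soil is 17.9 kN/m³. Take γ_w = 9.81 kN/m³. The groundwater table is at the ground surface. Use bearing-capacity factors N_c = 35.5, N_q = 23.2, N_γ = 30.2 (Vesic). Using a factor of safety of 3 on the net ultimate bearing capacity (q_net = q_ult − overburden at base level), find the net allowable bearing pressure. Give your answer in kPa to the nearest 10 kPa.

q_all(net) ≈ 200 kPa

γ' = 17.9 − 9.81 = 8.09 kN/m³ (submerged throughout). q = 8.09 × 2.57 = 20.791 kPa; the same γ' applies in the ½γBN_γ term.
q·N_q = 20.791 × 23.2 = 482.36 kPa
0.5·γ·B·N_γ = 0.5 × 8.09 × 1.2 × 30.2 = 146.59 kPa
q_ult = 482.36 + 146.59 = 628.95 kPa.
q_net = 628.95 − 20.791 = 608.16 kPa.
q_all(net) = 608.16 / 3 = 202.72 kPa.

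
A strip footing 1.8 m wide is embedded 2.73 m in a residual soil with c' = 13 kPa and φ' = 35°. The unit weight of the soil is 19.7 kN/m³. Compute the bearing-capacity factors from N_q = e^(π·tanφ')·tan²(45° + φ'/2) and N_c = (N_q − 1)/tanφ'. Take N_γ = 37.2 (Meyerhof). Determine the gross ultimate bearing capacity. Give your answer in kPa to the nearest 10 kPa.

q_ult ≈ 3050 kPa

tan35° = 0.7002, so N_q = e^(π×0.7002)·tan²(62.5°) = 9.023 × 3.69 = 33.3.
N_c = (33.3 − 1)/tan35° = 46.12.
Effective surcharge at the founding depth q = γ·D_f = 19.7 × 2.73 = 53.781 kPa.
q_ult = c·N_c + q·N_q + 0.5·γ·B·N_γ
     = 13 × 46.124 + 53.781 × 33.296 + 0.5 × 19.7 × 1.8 × 37.2
     = 599.61 + 1790.7 + 659.56 = 3049.9 kPa.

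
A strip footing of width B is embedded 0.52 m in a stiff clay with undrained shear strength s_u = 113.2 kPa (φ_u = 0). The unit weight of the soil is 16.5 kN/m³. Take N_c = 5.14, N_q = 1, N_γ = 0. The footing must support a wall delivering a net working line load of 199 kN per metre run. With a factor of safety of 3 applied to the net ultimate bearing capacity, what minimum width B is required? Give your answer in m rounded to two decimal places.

B = 1.03 m

Overburden at base level: q = 16.5 × 0.52 = 8.58 kPa.
Cohesion term c·N_c = 113.2 × 5.14 = 581.85 kPa; surcharge term q·N_q = 8.58 × 1 = 8.58 kPa.
q_ult = 581.85 + 8.58 = 590.43 kPa.
For φ = 0 the ½γBN_γ term vanishes, so q_ult is independent of B. q_net = 590.43 − 8.58 = 581.85 kPa; q_all(net) = 581.85/3 = 193.95 kPa.
Required width B = w / q_all(net) = 199 / 193.95 = 1.026 m.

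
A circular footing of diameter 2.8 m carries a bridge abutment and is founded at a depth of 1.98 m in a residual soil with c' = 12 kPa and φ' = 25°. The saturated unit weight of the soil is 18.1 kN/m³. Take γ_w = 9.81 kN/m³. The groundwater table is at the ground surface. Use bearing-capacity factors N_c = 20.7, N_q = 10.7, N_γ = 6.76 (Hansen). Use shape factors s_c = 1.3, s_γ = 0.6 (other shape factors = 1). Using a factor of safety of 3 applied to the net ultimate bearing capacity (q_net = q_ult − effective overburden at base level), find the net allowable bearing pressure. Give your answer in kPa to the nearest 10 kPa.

q_all(net) ≈ 180 kPa

γ' = 18.1 − 9.81 = 8.29 kN/m³ (submerged throughout). q = 8.29 × 1.98 = 16.414 kPa; the same γ' applies in the ½γBN_γ term.
c·N_c·s_c = 12 × 20.7 × 1.3 = 322.92 kPa
q·N_q = 16.414 × 10.7 = 175.63 kPa
0.5·γ·B·N_γ·s_γ = 0.5 × 8.29 × 2.8 × 6.76 × 0.6 = 47.074 kPa
q_ult = 322.92 + 175.63 + 47.074 = 545.63 kPa.
Net ultimate: q_net = 545.63 − 16.414 = 529.21 kPa.
q_all(net) = 529.21 / 3 = 176.4 kPa.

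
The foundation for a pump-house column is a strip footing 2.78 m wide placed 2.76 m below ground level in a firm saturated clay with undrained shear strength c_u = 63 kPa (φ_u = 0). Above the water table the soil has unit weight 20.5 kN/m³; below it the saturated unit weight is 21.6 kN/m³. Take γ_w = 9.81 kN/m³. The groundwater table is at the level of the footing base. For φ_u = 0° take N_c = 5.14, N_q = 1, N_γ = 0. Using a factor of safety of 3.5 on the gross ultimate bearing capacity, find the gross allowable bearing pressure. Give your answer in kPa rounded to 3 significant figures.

q_all ≈ 109 kPa

Effective surcharge at the founding depth q = γ·D_f = 20.5 × 2.76 = 56.58 kPa.
q_ult = c·N_c + q·N_q
     = 63 × 5.14 + 56.58 × 1
     = 323.82 + 56.58 = 380.4 kPa.
q_all = 380.4 / 3.5 = 108.69 kPa.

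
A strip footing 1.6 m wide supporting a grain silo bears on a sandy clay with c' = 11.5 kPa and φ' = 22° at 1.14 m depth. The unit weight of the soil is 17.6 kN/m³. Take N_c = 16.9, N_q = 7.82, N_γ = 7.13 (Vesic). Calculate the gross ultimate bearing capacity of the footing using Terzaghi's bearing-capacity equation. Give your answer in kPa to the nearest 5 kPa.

q_ult ≈ 450 kPa

Overburden at base level: q = 17.6 × 1.14 = 20.064 kPa.
Cohesion term c·N_c = 11.5 × 16.9 = 194.35 kPa; surcharge term q·N_q = 20.064 × 7.82 = 156.9 kPa; self-weight term 0.5·γ·B·N_γ = 0.5 × 17.6 × 1.6 × 7.13 = 100.39 kPa.
q_ult = 194.35 + 156.9 + 100.39 = 451.64 kPa.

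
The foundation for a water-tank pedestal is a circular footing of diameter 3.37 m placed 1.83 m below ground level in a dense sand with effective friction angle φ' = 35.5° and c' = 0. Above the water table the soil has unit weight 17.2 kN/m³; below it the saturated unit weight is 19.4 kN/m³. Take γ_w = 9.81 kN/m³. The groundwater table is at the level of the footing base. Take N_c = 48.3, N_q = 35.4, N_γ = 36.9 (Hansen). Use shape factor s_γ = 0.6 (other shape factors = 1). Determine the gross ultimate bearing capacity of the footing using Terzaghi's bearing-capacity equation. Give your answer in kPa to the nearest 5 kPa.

Overburden at base level: q = 17.2 × 1.83 = 31.476 kPa.
Below the base the soil is submerged, so the ½γBN_γ term uses γ' = 19.4 − 9.81 = 9.59 kN/m³.
Surcharge term q·N_q = 31.476 × 35.4 = 1114.3 kPa; self-weight term 0.5·γ·B·N_γ·s_γ = 0.5 × 9.59 × 3.37 × 36.9 × 0.6 = 357.76 kPa.
q_ult = 1114.3 + 357.76 = 1472 kPa.

q_ult ≈ 1470 kPa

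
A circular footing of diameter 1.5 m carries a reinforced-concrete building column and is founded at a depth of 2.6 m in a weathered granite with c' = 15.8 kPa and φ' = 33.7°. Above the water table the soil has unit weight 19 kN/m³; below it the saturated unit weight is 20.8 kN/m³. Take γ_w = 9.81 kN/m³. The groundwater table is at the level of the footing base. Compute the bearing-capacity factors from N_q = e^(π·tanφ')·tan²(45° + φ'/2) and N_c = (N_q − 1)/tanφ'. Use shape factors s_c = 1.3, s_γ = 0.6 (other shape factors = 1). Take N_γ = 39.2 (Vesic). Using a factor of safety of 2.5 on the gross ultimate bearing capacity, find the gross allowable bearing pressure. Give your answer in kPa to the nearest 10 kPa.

q_all ≈ 980 kPa

N_q = e^(π·tan33.7°)·tan²(61.85°) = 28.39; N_c = (N_q − 1)/tanφ' = 41.06.
Effective surcharge at the founding depth q = γ·D_f = 19 × 2.6 = 49.4 kPa.
The water table coincides with the base, so in the self-weight term γ → γ' = 10.99 kN/m³.
q_ult = c·N_c·s_c + q·N_q + 0.5·γ·B·N_γ·s_γ
     = 15.8 × 41.063 × 1.3 + 49.4 × 28.386 + 0.5 × 10.99 × 1.5 × 39.2 × 0.6
     = 843.44 + 1402.3 + 193.86 = 2439.6 kPa.
q_all = 2439.6 / 2.5 = 975.82 kPa.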